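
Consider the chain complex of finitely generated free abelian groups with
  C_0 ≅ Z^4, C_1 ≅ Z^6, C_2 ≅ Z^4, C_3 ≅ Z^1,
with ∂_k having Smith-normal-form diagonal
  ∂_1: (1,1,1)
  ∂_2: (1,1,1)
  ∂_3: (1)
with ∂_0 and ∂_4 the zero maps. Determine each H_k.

H_0: b_0 = 4 − 0 − 3 = 1; torsion from ∂_1 factors > 1: none. So H_0 ≅ Z.
H_1: b_1 = 6 − 3 − 3 = 0; torsion from ∂_2 factors > 1: none. So H_1 ≅ 0.
H_2: b_2 = 4 − 3 − 1 = 0; torsion from ∂_3 factors > 1: none. So H_2 ≅ 0.
H_3: b_3 = 1 − 1 − 0 = 0; torsion from ∂_4 factors > 1: none. So H_3 ≅ 0.

H_0 ≅ Z,  H_1 = 0,  H_2 = 0,  H_3 = 0.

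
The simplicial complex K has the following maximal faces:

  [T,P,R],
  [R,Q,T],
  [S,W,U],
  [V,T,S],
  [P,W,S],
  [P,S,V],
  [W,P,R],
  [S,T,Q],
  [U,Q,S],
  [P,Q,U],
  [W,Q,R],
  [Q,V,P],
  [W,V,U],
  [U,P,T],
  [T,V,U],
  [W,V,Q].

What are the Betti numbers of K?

We work with the vertex ordering P < Q < R < S < T < U < V < W. The simplices of K, each written with vertices in increasing order, are:

  0-simplices (8): P, Q, R, S, T, U, V, W
  1-simplices (24): PQ, PR, PS, PT, PU, PV, PW, QR, QS, QT, QU, QV, QW, RT, RW, ST, SU, SV, SW, TU, TV, UV, UW, VW
  2-simplices (16): PQU, PQV, PRT, PRW, PSV, PSW, PTU, QRT, QRW, QST, QSU, QVW, STV, SUW, TUV, UVW

so the chain groups are C_0 ≅ Z^8, C_1 ≅ Z^24, C_2 ≅ Z^16.

∂_1: C_1 → C_0 sends each edge [p,q] (with p < q) to q − p.
The 8×24 boundary matrix has rank 7 and Smith normal form diag(1,1,1,1,1,1,1).

The boundary map ∂_2: C_2 → C_1 maps a triangle to the signed sum of its edges. For instance
  ∂PQV = QV − PV + PQ,
  ∂QRW = RW − QW + QR.
This gives a 24×16 integer matrix of rank 15; reducing to Smith normal form yields diagonal entries (1,1,1,1,1,1,1,1,1,1,1,1,1,1,1).

Reading off H_k = ker ∂_k / im ∂_{k+1}:

  H_0: rank C_0 − rank ∂_1 = 8 − 7 = 1, and the invariant factors of ∂_1 are all 1, so H_0 ≅ Z.
  H_1: rank ker ∂_1 − rank ∂_2 = (24 − 7) − 15 = 2, and the invariant factors of ∂_2 are all 1, so H_1 ≅ Z^2.
  H_2: rank ker ∂_2 − rank ∂_3 = (16 − 15) − 0 = 1, and there is no ∂_3, so H_2 ≅ Z.

As a check, the Euler characteristic is 8 − 24 + 16 = 0, which agrees with 1 − 2 + 1 = 0.

Hence the Betti numbers are b_0 = 1, b_1 = 2, b_2 = 1.

b_0 = 1, b_1 = 2, b_2 = 1.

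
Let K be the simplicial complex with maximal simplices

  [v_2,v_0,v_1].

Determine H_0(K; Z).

H_0 = Z.

Fix the vertex order v_0 < v_1 < v_2 and write every simplex with vertices in increasing order. Then dim K = 2 and the simplices of K are:

  0-simplices (3): [v_0], [v_1], [v_2]
  1-simplices (3): [v_0,v_1], [v_0,v_2], [v_1,v_2]
  2-simplices (1): [v_0,v_1,v_2]

Hence C_0 ≅ Z^3, C_1 ≅ Z^3, C_2 ≅ Z^1.

Boundary ∂_1: C_1 → C_0 maps an edge to its endpoints' difference, ∂[p,q] = q − p.
The 3×3 boundary matrix has rank 2 and Smith normal form diag(1,1).

The boundary map ∂_2: C_2 → C_1 sends each 2-simplex [p,q,r] to [q,r] − [p,r] + [p,q]. For instance
  ∂[v_0,v_1,v_2] = [v_1,v_2] − [v_0,v_2] + [v_0,v_1].
As a 3×1 matrix over Z this has rank 1, with invariant factors (1).

Reading off H_k = ker ∂_k / im ∂_{k+1}:

  H_0: rank C_0 − rank ∂_1 = 3 − 2 = 1, and the invariant factors of ∂_1 are all 1, so H_0 = Z.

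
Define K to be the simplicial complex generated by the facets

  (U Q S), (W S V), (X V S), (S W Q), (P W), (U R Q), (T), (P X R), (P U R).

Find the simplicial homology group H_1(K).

H_1 = Z^2.

We work with the vertex ordering P < Q < R < S < T < U < V < W < X. The simplices of K, each written with vertices in increasing order, are:

  0-simplices (9): P, Q, R, S, T, U, V, W, X
  1-simplices (16): PR, PU, PW, PX, QR, QS, QU, QW, RU, RX, SU, SV, SW, SX, VW, VX
  2-simplices (7): PRU, PRX, QRU, QSU, QSW, SVW, SVX

Hence C_0 ≅ Z^9, C_1 ≅ Z^16, C_2 ≅ Z^7.

∂_1: C_1 → C_0 sends each edge [p,q] (with p < q) to q − p. For instance
  ∂SX = X − S.
This gives a 9×16 integer matrix of rank 7; reducing to Smith normal form yields diagonal entries (1,1,1,1,1,1,1).

Boundary ∂_2: C_2 → C_1 sends each 2-simplex [p,q,r] to [q,r] − [p,r] + [p,q]. For instance
  ∂SVX = VX − SX + SV,
  ∂QRU = RU − QU + QR.
This gives a 16×7 integer matrix of rank 7; reducing to Smith normal form yields diagonal entries (1,1,1,1,1,1,1).

From H_k ≅ ker(∂_k) / im(∂_{k+1}) we obtain:

  H_1: rank ker ∂_1 − rank ∂_2 = (16 − 7) − 7 = 2, and the invariant factors of ∂_2 are all 1, so H_1 = Z^2.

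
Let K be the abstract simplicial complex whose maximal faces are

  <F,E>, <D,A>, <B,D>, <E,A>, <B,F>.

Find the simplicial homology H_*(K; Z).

H_0 = Z,  H_1 = Z.

K has 5 vertices, 5 edges.
rank ∂_0 = 0, rank ∂_1 = 4 ⇒ b_0 = 5 − 0 − 4 = 1; all invariant factors of ∂_1 are 1 so no torsion. So H_0 ≅ Z.
rank ∂_1 = 4, rank ∂_2 = 0 ⇒ b_1 = 5 − 4 − 0 = 1. So H_1 ≅ Z.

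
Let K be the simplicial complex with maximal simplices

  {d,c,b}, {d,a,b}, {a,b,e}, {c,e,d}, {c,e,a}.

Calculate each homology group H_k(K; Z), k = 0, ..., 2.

H_0 = Z,  H_1 = Z,  H_2 = 0.

Order the vertices as a < b < c < d < e. Listing each simplex with vertices in this order, K has dimension 2 with simplices:

  0-simplices (5): a, b, c, d, e
  1-simplices (10): ab, ac, ad, ae, bc, bd, be, cd, ce, de
  2-simplices (5): abd, abe, ace, bcd, cde

so the chain groups are C_0 ≅ Z^5, C_1 ≅ Z^10, C_2 ≅ Z^5.

The boundary map ∂_1: C_1 → C_0 sends each edge [p,q] (with p < q) to q − p. For instance
  ∂be = e − b.
As a 5×10 matrix over Z this has rank 4, with invariant factors (1,1,1,1).

The boundary map ∂_2: C_2 → C_1 sends each 2-simplex [p,q,r] to [q,r] − [p,r] + [p,q]. For instance
  ∂ace = ce − ae + ac,
  ∂abe = be − ae + ab.
This gives a 10×5 integer matrix of rank 5; reducing to Smith normal form yields diagonal entries (1,1,1,1,1).

From H_k ≅ ker(∂_k) / im(∂_{k+1}) we obtain:

  H_0: rank C_0 − rank ∂_1 = 5 − 4 = 1, and the invariant factors of ∂_1 are all 1, so H_0 = Z.
  H_1: rank ker ∂_1 − rank ∂_2 = (10 − 4) − 5 = 1, and the invariant factors of ∂_2 are all 1, so H_1 = Z.
  H_2: rank ker ∂_2 − rank ∂_3 = (5 − 5) − 0 = 0, and there is no ∂_3, so H_2 = 0.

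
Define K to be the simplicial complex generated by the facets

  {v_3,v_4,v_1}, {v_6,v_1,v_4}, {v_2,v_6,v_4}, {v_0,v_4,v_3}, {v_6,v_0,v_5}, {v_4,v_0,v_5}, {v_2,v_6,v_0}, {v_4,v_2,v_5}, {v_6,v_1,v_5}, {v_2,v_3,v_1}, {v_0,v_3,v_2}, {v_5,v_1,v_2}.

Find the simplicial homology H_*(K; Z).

H_0 = Z,  H_1 = Z/2,  H_2 = 0.

Fix the vertex order v_0 < v_1 < v_2 < v_3 < v_4 < v_5 < v_6 and write every simplex with vertices in increasing order. Then dim K = 2 and the simplices of K are:

  0-simplices (7): [v_0], [v_1], [v_2], [v_3], [v_4], [v_5], [v_6]
  1-simplices (18): (18 of them)
  2-simplices (12): (12 of them)

so the chain groups are C_0 ≅ Z^7, C_1 ≅ Z^18, C_2 ≅ Z^12.

The boundary map ∂_1: C_1 → C_0 maps an edge to its endpoints' difference, ∂[p,q] = q − p. For instance
  ∂[v_4,v_5] = [v_5] − [v_4].
This gives a 7×18 integer matrix of rank 6; reducing to Smith normal form yields diagonal entries (1,1,1,1,1,1).

The boundary map ∂_2: C_2 → C_1 sends each 2-simplex [p,q,r] to [q,r] − [p,r] + [p,q]. For instance
  ∂[v_2,v_4,v_6] = [v_4,v_6] − [v_2,v_6] + [v_2,v_4],
  ∂[v_0,v_2,v_6] = [v_2,v_6] − [v_0,v_6] + [v_0,v_2].
As a 18×12 matrix over Z this has rank 12, with invariant factors (1,1,1,1,1,1,1,1,1,1,1,2).

Reading off H_k = ker ∂_k / im ∂_{k+1}:

  H_0: rank C_0 − rank ∂_1 = 7 − 6 = 1, and the invariant factors of ∂_1 are all 1, so H_0 ≅ Z.
  H_1: rank ker ∂_1 − rank ∂_2 = (18 − 6) − 12 = 0, and ∂_2 has invariant factor 2 > 1, so H_1 ≅ Z/2.
  H_2: rank ker ∂_2 − rank ∂_3 = (12 − 12) − 0 = 0, and there is no ∂_3, so H_2 ≅ 0.

As a check, the Euler characteristic is 7 − 18 + 12 = 1, which agrees with 1 − 0 + 0 = 1.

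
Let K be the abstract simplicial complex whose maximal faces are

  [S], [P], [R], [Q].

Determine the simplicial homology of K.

Take the total order P < Q < R < S on the vertex set. Then K (dimension 0) consists of the simplices:

  0-simplices (4): P, Q, R, S

Hence C_0 ≅ Z^4.

From H_k ≅ ker(∂_k) / im(∂_{k+1}) we obtain:

  H_0: rank C_0 − rank ∂_1 = 4 − 0 = 4, and there is no ∂_1, so H_0 = Z^4.

H_0 ≅ Z^4.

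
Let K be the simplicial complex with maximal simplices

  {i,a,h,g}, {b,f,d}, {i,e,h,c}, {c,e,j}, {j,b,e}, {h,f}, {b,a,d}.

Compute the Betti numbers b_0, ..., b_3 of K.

Order the vertices as a < b < c < d < e < f < g < h < i < j. Listing each simplex with vertices in this order, K has dimension 3 with simplices:

  0-simplices (10): a, b, c, d, e, f, g, h, i, j
  1-simplices (21): ab, ad, ag, ah, ai, bd, be, bf, bj, ce, ch, ci, cj, df, eh, ei, ej, fh, gh, gi, hi
  2-simplices (12): abd, agh, agi, ahi, bdf, bej, ceh, cei, cej, chi, ehi, ghi
  3-simplices (2): aghi, cehi

giving chain groups C_0 ≅ Z^10, C_1 ≅ Z^21, C_2 ≅ Z^12, C_3 ≅ Z^2.

Boundary ∂_1: C_1 → C_0 maps an edge to its endpoints' difference, ∂[p,q] = q − p. For instance
  ∂ah = h − a.
This gives a 10×21 integer matrix of rank 9; reducing to Smith normal form yields diagonal entries (1,1,1,1,1,1,1,1,1).

∂_2: C_2 → C_1 maps a triangle to the signed sum of its edges. For instance
  ∂abd = bd − ad + ab,
  ∂ceh = eh − ch + ce.
The 21×12 boundary matrix has rank 10 and Smith normal form diag(1,1,1,1,1,1,1,1,1,1).

The boundary map ∂_3: C_3 → C_2 sends each 3-simplex σ to the alternating sum Σ_i (−1)^i (σ with its i-th vertex removed). For instance
  ∂cehi = ehi − chi + cei − ceh,
  ∂aghi = ghi − ahi + agi − agh.
As a 12×2 matrix over Z this has rank 2, with invariant factors (1,1).

Computing H_k = (kernel of ∂_k) / (image of ∂_{k+1}):

  H_0: rank C_0 − rank ∂_1 = 10 − 9 = 1, and the invariant factors of ∂_1 are all 1, so H_0 = Z.
  H_1: rank ker ∂_1 − rank ∂_2 = (21 − 9) − 10 = 2, and the invariant factors of ∂_2 are all 1, so H_1 = Z^2.
  H_2: rank ker ∂_2 − rank ∂_3 = (12 − 10) − 2 = 0, and the invariant factors of ∂_3 are all 1, so H_2 = 0.
  H_3: rank ker ∂_3 − rank ∂_4 = (2 − 2) − 0 = 0, and there is no ∂_4, so H_3 = 0.

Hence the Betti numbers are b_0 = 1, b_1 = 2, b_2 = 0, b_3 = 0.

b_0 = 1, b_1 = 2, b_2 = 0, b_3 = 0.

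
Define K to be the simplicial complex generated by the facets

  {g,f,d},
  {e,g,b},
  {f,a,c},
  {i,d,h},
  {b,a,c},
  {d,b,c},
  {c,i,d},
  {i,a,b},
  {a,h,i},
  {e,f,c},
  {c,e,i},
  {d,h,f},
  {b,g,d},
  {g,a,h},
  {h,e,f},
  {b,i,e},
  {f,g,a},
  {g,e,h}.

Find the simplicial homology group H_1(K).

H_1 = Z ⊕ Z/2.

Order the vertices as a < b < c < d < e < f < g < h < i. Listing each simplex with vertices in this order, K has dimension 2 with simplices:

  0-simplices (9): a, b, c, d, e, f, g, h, i
  1-simplices (27): ab, ac, af, ag, ah, ai, bc, bd, be, bg, bi, cd, ce, cf, ci, df, dg, dh, di, ef, eg, eh, ei, fg, fh, gh, hi
  2-simplices (18): abc, abi, acf, afg, agh, ahi, bcd, bdg, beg, bei, cdi, cef, cei, dfg, dfh, dhi, efh, egh

so the chain groups are C_0 ≅ Z^9, C_1 ≅ Z^27, C_2 ≅ Z^18.

The boundary map ∂_1: C_1 → C_0 sends each edge [p,q] (with p < q) to q − p. For instance
  ∂fh = h − f.
As a 9×27 matrix over Z this has rank 8, with invariant factors (1,1,1,1,1,1,1,1).

∂_2: C_2 → C_1 maps a triangle to the signed sum of its edges. For instance
  ∂acf = cf − af + ac,
  ∂abc = bc − ac + ab.
As a 27×18 matrix over Z this has rank 18, with invariant factors (1,1,1,1,1,1,1,1,1,1,1,1,1,1,1,1,1,2).

Reading off H_k = ker ∂_k / im ∂_{k+1}:

  H_1: rank ker ∂_1 − rank ∂_2 = (27 − 8) − 18 = 1, and ∂_2 has invariant factor 2 > 1, so H_1 = Z ⊕ Z/2.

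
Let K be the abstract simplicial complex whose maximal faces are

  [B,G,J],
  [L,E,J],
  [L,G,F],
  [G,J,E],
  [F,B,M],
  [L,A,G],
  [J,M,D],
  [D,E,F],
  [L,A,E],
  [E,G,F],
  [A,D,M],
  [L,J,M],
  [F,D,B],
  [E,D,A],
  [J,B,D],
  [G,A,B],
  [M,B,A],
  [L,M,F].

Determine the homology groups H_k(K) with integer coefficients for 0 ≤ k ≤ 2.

H_0 = Z,  H_1 = Z ⊕ Z/2,  H_2 = 0.

K has 9 vertices, 27 edges, 18 triangles.
rank ∂_0 = 0, rank ∂_1 = 8 ⇒ b_0 = 9 − 0 − 8 = 1; all invariant factors of ∂_1 are 1 so no torsion. So H_0 ≅ Z.
rank ∂_1 = 8, rank ∂_2 = 18 ⇒ b_1 = 27 − 8 − 18 = 1; ∂_2 has invariant factor(s) [2] giving torsion. So H_1 ≅ Z ⊕ Z/2.
rank ∂_2 = 18, rank ∂_3 = 0 ⇒ b_2 = 18 − 18 − 0 = 0. So H_2 ≅ 0.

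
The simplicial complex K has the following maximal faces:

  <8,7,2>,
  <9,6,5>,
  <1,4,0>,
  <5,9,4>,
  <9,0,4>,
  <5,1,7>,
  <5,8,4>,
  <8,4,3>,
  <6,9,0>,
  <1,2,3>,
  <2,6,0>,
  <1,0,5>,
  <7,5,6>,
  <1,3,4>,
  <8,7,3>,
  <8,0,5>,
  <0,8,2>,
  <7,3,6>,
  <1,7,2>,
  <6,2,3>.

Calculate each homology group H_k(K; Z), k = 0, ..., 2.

Fix the vertex order 0 < 1 < 2 < 3 < 4 < 5 < 6 < 7 < 8 < 9 and write every simplex with vertices in increasing order. Then dim K = 2 and the simplices of K are:

  0-simplices (10): [0], [1], [2], [3], [4], [5], [6], [7], [8], [9]
  1-simplices (30): (30 of them)
  2-simplices (20): (20 of them)

so the chain groups are C_0 ≅ Z^10, C_1 ≅ Z^30, C_2 ≅ Z^20.

Boundary ∂_1: C_1 → C_0 maps an edge to its endpoints' difference, ∂[p,q] = q − p.
This gives a 10×30 integer matrix of rank 9; reducing to Smith normal form yields diagonal entries (1,1,1,1,1,1,1,1,1).

Boundary ∂_2: C_2 → C_1 maps a triangle to the signed sum of its edges. For instance
  ∂[0,4,9] = [4,9] − [0,9] + [0,4],
  ∂[1,2,7] = [2,7] − [1,7] + [1,2].
The resulting 30×20 matrix has rank 20, and its Smith normal form has invariant factors (1,1,1,1,1,1,1,1,1,1,1,1,1,1,1,1,1,1,1,2).

Reading off H_k = ker ∂_k / im ∂_{k+1}:

  H_0: rank C_0 − rank ∂_1 = 10 − 9 = 1, and the invariant factors of ∂_1 are all 1, so H_0 ≅ Z.
  H_1: rank ker ∂_1 − rank ∂_2 = (30 − 9) − 20 = 1, and ∂_2 has invariant factor 2 > 1, so H_1 ≅ Z ⊕ Z/2.
  H_2: rank ker ∂_2 − rank ∂_3 = (20 − 20) − 0 = 0, and there is no ∂_3, so H_2 ≅ 0.

As a check, the Euler characteristic is 10 − 30 + 20 = 0, which agrees with 1 − 1 + 0 = 0.

H_0 = Z,  H_1 = Z ⊕ Z/2,  H_2 = 0.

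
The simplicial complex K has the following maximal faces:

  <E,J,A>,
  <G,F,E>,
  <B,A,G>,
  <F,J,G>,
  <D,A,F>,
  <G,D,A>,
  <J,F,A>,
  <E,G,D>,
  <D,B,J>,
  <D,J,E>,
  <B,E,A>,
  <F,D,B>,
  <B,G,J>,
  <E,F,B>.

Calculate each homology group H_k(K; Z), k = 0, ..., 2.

Take the total order A < B < D < E < F < G < J on the vertex set. Then K (dimension 2) consists of the simplices:

  0-simplices (7): A, B, D, E, F, G, J
  1-simplices (21): AB, AD, AE, AF, AG, AJ, BD, BE, BF, BG, BJ, DE, DF, DG, DJ, EF, EG, EJ, FG, FJ, GJ
  2-simplices (14): ABE, ABG, ADF, ADG, AEJ, AFJ, BDF, BDJ, BEF, BGJ, DEG, DEJ, EFG, FGJ

Hence C_0 ≅ Z^7, C_1 ≅ Z^21, C_2 ≅ Z^14.

Boundary ∂_1: C_1 → C_0 sends each edge [p,q] (with p < q) to q − p.
The resulting 7×21 matrix has rank 6, and its Smith normal form has invariant factors (1,1,1,1,1,1).

Boundary ∂_2: C_2 → C_1 acts by ∂[p,q,r] = [q,r] − [p,r] + [p,q]. For instance
  ∂ADF = DF − AF + AD,
  ∂BEF = EF − BF + BE.
The 21×14 boundary matrix has rank 13 and Smith normal form diag(1,1,1,1,1,1,1,1,1,1,1,1,1).

Reading off H_k = ker ∂_k / im ∂_{k+1}:

  H_0: rank C_0 − rank ∂_1 = 7 − 6 = 1, and the invariant factors of ∂_1 are all 1, so H_0 ≅ Z.
  H_1: rank ker ∂_1 − rank ∂_2 = (21 − 6) − 13 = 2, and the invariant factors of ∂_2 are all 1, so H_1 ≅ Z^2.
  H_2: rank ker ∂_2 − rank ∂_3 = (14 − 13) − 0 = 1, and there is no ∂_3, so H_2 ≅ Z.

H_0 = Z,  H_1 = Z^2,  H_2 = Z.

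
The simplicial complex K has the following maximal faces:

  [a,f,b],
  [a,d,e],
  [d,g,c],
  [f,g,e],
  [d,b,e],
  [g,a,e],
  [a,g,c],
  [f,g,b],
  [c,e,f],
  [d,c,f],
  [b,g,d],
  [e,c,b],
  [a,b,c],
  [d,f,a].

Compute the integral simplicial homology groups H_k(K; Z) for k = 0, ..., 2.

H_0 ≅ Z,  H_1 ≅ Z^2,  H_2 ≅ Z.

Take the total order a < b < c < d < e < f < g on the vertex set. Then K (dimension 2) consists of the simplices:

  0-simplices (7): a, b, c, d, e, f, g
  1-simplices (21): ab, ac, ad, ae, af, ag, bc, bd, be, bf, bg, cd, ce, cf, cg, de, df, dg, ef, eg, fg
  2-simplices (14): abc, abf, acg, ade, adf, aeg, bce, bde, bdg, bfg, cdf, cdg, cef, efg

Hence C_0 ≅ Z^7, C_1 ≅ Z^21, C_2 ≅ Z^14.

∂_1: C_1 → C_0 maps an edge to its endpoints' difference, ∂[p,q] = q − p. For instance
  ∂cg = g − c.
As a 7×21 matrix over Z this has rank 6, with invariant factors (1,1,1,1,1,1).

Boundary ∂_2: C_2 → C_1 sends each 2-simplex [p,q,r] to [q,r] − [p,r] + [p,q]. For instance
  ∂bde = de − be + bd,
  ∂cdg = dg − cg + cd.
The resulting 21×14 matrix has rank 13, and its Smith normal form has invariant factors (1,1,1,1,1,1,1,1,1,1,1,1,1).

Computing H_k = (kernel of ∂_k) / (image of ∂_{k+1}):

  H_0: rank C_0 − rank ∂_1 = 7 − 6 = 1, and the invariant factors of ∂_1 are all 1, so H_0 = Z.
  H_1: rank ker ∂_1 − rank ∂_2 = (21 − 6) − 13 = 2, and the invariant factors of ∂_2 are all 1, so H_1 = Z^2.
  H_2: rank ker ∂_2 − rank ∂_3 = (14 − 13) − 0 = 1, and there is no ∂_3, so H_2 = Z.

(K is a triangulation of the torus T^2.)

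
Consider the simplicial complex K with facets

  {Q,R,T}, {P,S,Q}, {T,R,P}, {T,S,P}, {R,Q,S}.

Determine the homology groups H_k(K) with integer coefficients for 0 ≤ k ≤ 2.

Take the total order P < Q < R < S < T on the vertex set. Then K (dimension 2) consists of the simplices:

  0-simplices (5): P, Q, R, S, T
  1-simplices (10): PQ, PR, PS, PT, QR, QS, QT, RS, RT, ST
  2-simplices (5): PQS, PRT, PST, QRS, QRT

so the chain groups are C_0 ≅ Z^5, C_1 ≅ Z^10, C_2 ≅ Z^5.

The boundary map ∂_1: C_1 → C_0 is given by ∂[p,q] = [q] − [p]. For instance
  ∂PR = R − P.
The 5×10 boundary matrix has rank 4 and Smith normal form diag(1,1,1,1).

∂_2: C_2 → C_1 maps a triangle to the signed sum of its edges. For instance
  ∂QRS = RS − QS + QR,
  ∂PST = ST − PT + PS.
The 10×5 boundary matrix has rank 5 and Smith normal form diag(1,1,1,1,1).

Reading off H_k = ker ∂_k / im ∂_{k+1}:

  H_0: rank C_0 − rank ∂_1 = 5 − 4 = 1, and the invariant factors of ∂_1 are all 1, so H_0 ≅ Z.
  H_1: rank ker ∂_1 − rank ∂_2 = (10 − 4) − 5 = 1, and the invariant factors of ∂_2 are all 1, so H_1 ≅ Z.
  H_2: rank ker ∂_2 − rank ∂_3 = (5 − 5) − 0 = 0, and there is no ∂_3, so H_2 ≅ 0.

(K is a triangulation of the Möbius band.)

H_0 = Z,  H_1 = Z,  H_2 = 0.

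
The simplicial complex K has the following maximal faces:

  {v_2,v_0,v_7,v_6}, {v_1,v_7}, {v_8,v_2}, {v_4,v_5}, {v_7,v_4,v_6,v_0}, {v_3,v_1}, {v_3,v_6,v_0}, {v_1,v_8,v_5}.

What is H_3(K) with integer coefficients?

H_3 ≅ 0.

Fix the vertex order v_0 < v_1 < v_2 < v_3 < v_4 < v_5 < v_6 < v_7 < v_8 and write every simplex with vertices in increasing order. Then dim K = 3 and the simplices of K are:

  0-simplices (9): [v_0], [v_1], [v_2], [v_3], [v_4], [v_5], [v_6], [v_7], [v_8]
  1-simplices (18): (18 of them)
  2-simplices (9): [v_0,v_2,v_6], [v_0,v_2,v_7], [v_0,v_3,v_6], [v_0,v_4,v_6], [v_0,v_4,v_7], [v_0,v_6,v_7], [v_1,v_5,v_8], [v_2,v_6,v_7], [v_4,v_6,v_7]
  3-simplices (2): [v_0,v_2,v_6,v_7], [v_0,v_4,v_6,v_7]

giving chain groups C_0 ≅ Z^9, C_1 ≅ Z^18, C_2 ≅ Z^9, C_3 ≅ Z^2.

The boundary map ∂_1: C_1 → C_0 maps an edge to its endpoints' difference, ∂[p,q] = q − p. For instance
  ∂[v_2,v_7] = [v_7] − [v_2].
As a 9×18 matrix over Z this has rank 8, with invariant factors (1,1,1,1,1,1,1,1).

∂_2: C_2 → C_1 acts by ∂[p,q,r] = [q,r] − [p,r] + [p,q]. For instance
  ∂[v_4,v_6,v_7] = [v_6,v_7] − [v_4,v_7] + [v_4,v_6],
  ∂[v_2,v_6,v_7] = [v_6,v_7] − [v_2,v_7] + [v_2,v_6].
As a 18×9 matrix over Z this has rank 7, with invariant factors (1,1,1,1,1,1,1).

Boundary ∂_3: C_3 → C_2 sends each 3-simplex σ to the alternating sum Σ_i (−1)^i (σ with its i-th vertex removed). For instance
  ∂[v_0,v_4,v_6,v_7] = [v_4,v_6,v_7] − [v_0,v_6,v_7] + [v_0,v_4,v_7] − [v_0,v_4,v_6],
  ∂[v_0,v_2,v_6,v_7] = [v_2,v_6,v_7] − [v_0,v_6,v_7] + [v_0,v_2,v_7] − [v_0,v_2,v_6].
The resulting 9×2 matrix has rank 2, and its Smith normal form has invariant factors (1,1).

Now H_k = ker ∂_k / im ∂_{k+1}, so:

  H_3: rank ker ∂_3 − rank ∂_4 = (2 − 2) − 0 = 0, and there is no ∂_4, so H_3 = 0.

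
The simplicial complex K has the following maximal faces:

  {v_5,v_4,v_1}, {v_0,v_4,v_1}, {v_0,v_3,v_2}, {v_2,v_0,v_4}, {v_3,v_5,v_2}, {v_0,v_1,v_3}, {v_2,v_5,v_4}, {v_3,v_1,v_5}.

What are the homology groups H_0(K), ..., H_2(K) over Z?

H_0 = Z,  H_1 = 0,  H_2 = Z.

We work with the vertex ordering v_0 < v_1 < v_2 < v_3 < v_4 < v_5. The simplices of K, each written with vertices in increasing order, are:

  0-simplices (6): [v_0], [v_1], [v_2], [v_3], [v_4], [v_5]
  1-simplices (12): [v_0,v_1], [v_0,v_2], [v_0,v_3], [v_0,v_4], [v_1,v_3], [v_1,v_4], [v_1,v_5], [v_2,v_3], [v_2,v_4], [v_2,v_5], [v_3,v_5], [v_4,v_5]
  2-simplices (8): [v_0,v_1,v_3], [v_0,v_1,v_4], [v_0,v_2,v_3], [v_0,v_2,v_4], [v_1,v_3,v_5], [v_1,v_4,v_5], [v_2,v_3,v_5], [v_2,v_4,v_5]

so the chain groups are C_0 ≅ Z^6, C_1 ≅ Z^12, C_2 ≅ Z^8.

Boundary ∂_1: C_1 → C_0 sends each edge [p,q] (with p < q) to q − p. For instance
  ∂[v_0,v_1] = [v_1] − [v_0].
The 6×12 boundary matrix has rank 5 and Smith normal form diag(1,1,1,1,1).

∂_2: C_2 → C_1 maps a triangle to the signed sum of its edges. For instance
  ∂[v_0,v_2,v_3] = [v_2,v_3] − [v_0,v_3] + [v_0,v_2],
  ∂[v_2,v_3,v_5] = [v_3,v_5] − [v_2,v_5] + [v_2,v_3].
The resulting 12×8 matrix has rank 7, and its Smith normal form has invariant factors (1,1,1,1,1,1,1).

Now H_k = ker ∂_k / im ∂_{k+1}, so:

  H_0: rank C_0 − rank ∂_1 = 6 − 5 = 1, and the invariant factors of ∂_1 are all 1, so H_0 ≅ Z.
  H_1: rank ker ∂_1 − rank ∂_2 = (12 − 5) − 7 = 0, and the invariant factors of ∂_2 are all 1, so H_1 ≅ 0.
  H_2: rank ker ∂_2 − rank ∂_3 = (8 − 7) − 0 = 1, and there is no ∂_3, so H_2 ≅ Z.

As a check, the Euler characteristic is 6 − 12 + 8 = 2, which agrees with 1 − 0 + 1 = 2.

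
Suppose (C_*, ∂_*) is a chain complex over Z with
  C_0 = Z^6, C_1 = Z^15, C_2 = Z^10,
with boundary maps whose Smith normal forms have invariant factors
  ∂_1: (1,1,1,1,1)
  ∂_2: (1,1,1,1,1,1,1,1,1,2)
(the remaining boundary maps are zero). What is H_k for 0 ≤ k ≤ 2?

H_0: b_0 = 6 − 0 − 5 = 1; torsion from ∂_1 factors > 1: none. So H_0 ≅ Z.
H_1: b_1 = 15 − 5 − 10 = 0; torsion from ∂_2 factors > 1: [2]. So H_1 ≅ Z/2.
H_2: b_2 = 10 − 10 − 0 = 0; torsion from ∂_3 factors > 1: none. So H_2 ≅ 0.

H_0 ≅ Z,  H_1 ≅ Z/2,  H_2 = 0.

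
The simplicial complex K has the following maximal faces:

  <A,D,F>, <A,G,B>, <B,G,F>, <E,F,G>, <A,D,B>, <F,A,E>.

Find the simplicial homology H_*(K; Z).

Fix the vertex order A < B < D < E < F < G and write every simplex with vertices in increasing order. Then dim K = 2 and the simplices of K are:

  0-simplices (6): A, B, D, E, F, G
  1-simplices (12): AB, AD, AE, AF, AG, BD, BF, BG, DF, EF, EG, FG
  2-simplices (6): ABD, ABG, ADF, AEF, BFG, EFG

giving chain groups C_0 ≅ Z^6, C_1 ≅ Z^12, C_2 ≅ Z^6.

Boundary ∂_1: C_1 → C_0 maps an edge to its endpoints' difference, ∂[p,q] = q − p.
The resulting 6×12 matrix has rank 5, and its Smith normal form has invariant factors (1,1,1,1,1).

Boundary ∂_2: C_2 → C_1 sends each 2-simplex [p,q,r] to [q,r] − [p,r] + [p,q]. For instance
  ∂ADF = DF − AF + AD,
  ∂EFG = FG − EG + EF.
This gives a 12×6 integer matrix of rank 6; reducing to Smith normal form yields diagonal entries (1,1,1,1,1,1).

Now H_k = ker ∂_k / im ∂_{k+1}, so:

  H_0: rank C_0 − rank ∂_1 = 6 − 5 = 1, and the invariant factors of ∂_1 are all 1, so H_0 = Z.
  H_1: rank ker ∂_1 − rank ∂_2 = (12 − 5) − 6 = 1, and the invariant factors of ∂_2 are all 1, so H_1 = Z.
  H_2: rank ker ∂_2 − rank ∂_3 = (6 − 6) − 0 = 0, and there is no ∂_3, so H_2 = 0.

As a check, the Euler characteristic is 6 − 12 + 6 = 0, which agrees with 1 − 1 + 0 = 0.
(K is a triangulation of the cylinder S^1 x I.)

H_0 ≅ Z,  H_1 ≅ Z,  H_2 = 0.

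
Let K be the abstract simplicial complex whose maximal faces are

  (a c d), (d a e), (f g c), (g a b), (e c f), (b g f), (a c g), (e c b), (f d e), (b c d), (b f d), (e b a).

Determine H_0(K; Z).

H_0 = Z.

Fix the vertex order a < b < c < d < e < f < g and write every simplex with vertices in increasing order. Then dim K = 2 and the simplices of K are:

  0-simplices (7): a, b, c, d, e, f, g
  1-simplices (18): ab, ac, ad, ae, ag, bc, bd, be, bf, bg, cd, ce, cf, cg, de, df, ef, fg
  2-simplices (12): abe, abg, acd, acg, ade, bcd, bce, bdf, bfg, cef, cfg, def

giving chain groups C_0 ≅ Z^7, C_1 ≅ Z^18, C_2 ≅ Z^12.

∂_1: C_1 → C_0 sends each edge [p,q] (with p < q) to q − p. For instance
  ∂bc = c − b.
The 7×18 boundary matrix has rank 6 and Smith normal form diag(1,1,1,1,1,1).

∂_2: C_2 → C_1 maps a triangle to the signed sum of its edges. For instance
  ∂abe = be − ae + ab,
  ∂acd = cd − ad + ac.
The 18×12 boundary matrix has rank 12 and Smith normal form diag(1,1,1,1,1,1,1,1,1,1,1,2).

From H_k ≅ ker(∂_k) / im(∂_{k+1}) we obtain:

  H_0: rank C_0 − rank ∂_1 = 7 − 6 = 1, and the invariant factors of ∂_1 are all 1, so H_0 = Z.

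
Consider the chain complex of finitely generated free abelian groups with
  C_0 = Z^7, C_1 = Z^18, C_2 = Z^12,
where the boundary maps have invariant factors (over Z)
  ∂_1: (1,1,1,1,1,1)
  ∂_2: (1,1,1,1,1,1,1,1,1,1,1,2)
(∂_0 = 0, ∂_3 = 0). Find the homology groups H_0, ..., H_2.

H_0 = Z,  H_1 = Z/2Z,  H_2 = 0.

H_0: b_0 = 7 − 0 − 6 = 1; torsion from ∂_1 factors > 1: none. So H_0 = Z.
H_1: b_1 = 18 − 6 − 12 = 0; torsion from ∂_2 factors > 1: [2]. So H_1 = Z/2Z.
H_2: b_2 = 12 − 12 − 0 = 0; torsion from ∂_3 factors > 1: none. So H_2 = 0.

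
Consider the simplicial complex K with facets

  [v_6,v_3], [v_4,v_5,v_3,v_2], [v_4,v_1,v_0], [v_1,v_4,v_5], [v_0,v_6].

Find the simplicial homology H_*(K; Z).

We work with the vertex ordering v_0 < v_1 < v_2 < v_3 < v_4 < v_5 < v_6. The simplices of K, each written with vertices in increasing order, are:

  0-simplices (7): [v_0], [v_1], [v_2], [v_3], [v_4], [v_5], [v_6]
  1-simplices (12): [v_0,v_1], [v_0,v_4], [v_0,v_6], [v_1,v_4], [v_1,v_5], [v_2,v_3], [v_2,v_4], [v_2,v_5], [v_3,v_4], [v_3,v_5], [v_3,v_6], [v_4,v_5]
  2-simplices (6): [v_0,v_1,v_4], [v_1,v_4,v_5], [v_2,v_3,v_4], [v_2,v_3,v_5], [v_2,v_4,v_5], [v_3,v_4,v_5]
  3-simplices (1): [v_2,v_3,v_4,v_5]

Hence C_0 ≅ Z^7, C_1 ≅ Z^12, C_2 ≅ Z^6, C_3 ≅ Z^1.

The boundary map ∂_1: C_1 → C_0 sends each edge [p,q] (with p < q) to q − p. For instance
  ∂[v_3,v_6] = [v_6] − [v_3].
The resulting 7×12 matrix has rank 6, and its Smith normal form has invariant factors (1,1,1,1,1,1).

Boundary ∂_2: C_2 → C_1 maps a triangle to the signed sum of its edges. For instance
  ∂[v_3,v_4,v_5] = [v_4,v_5] − [v_3,v_5] + [v_3,v_4],
  ∂[v_1,v_4,v_5] = [v_4,v_5] − [v_1,v_5] + [v_1,v_4].
This gives a 12×6 integer matrix of rank 5; reducing to Smith normal form yields diagonal entries (1,1,1,1,1).

Boundary ∂_3: C_3 → C_2 sends each 3-simplex σ to the alternating sum Σ_i (−1)^i (σ with its i-th vertex removed). For instance
  ∂[v_2,v_3,v_4,v_5] = [v_3,v_4,v_5] − [v_2,v_4,v_5] + [v_2,v_3,v_5] − [v_2,v_3,v_4].
The resulting 6×1 matrix has rank 1, and its Smith normal form has invariant factors (1).

Reading off H_k = ker ∂_k / im ∂_{k+1}:

  H_0: rank C_0 − rank ∂_1 = 7 − 6 = 1, and the invariant factors of ∂_1 are all 1, so H_0 = Z.
  H_1: rank ker ∂_1 − rank ∂_2 = (12 − 6) − 5 = 1, and the invariant factors of ∂_2 are all 1, so H_1 = Z.
  H_2: rank ker ∂_2 − rank ∂_3 = (6 − 5) − 1 = 0, and the invariant factors of ∂_3 are all 1, so H_2 = 0.
  H_3: rank ker ∂_3 − rank ∂_4 = (1 − 1) − 0 = 0, and there is no ∂_4, so H_3 = 0.

As a check, the Euler characteristic is 7 − 12 + 6 − 1 = 0, which agrees with 1 − 1 + 0 − 0 = 0.

H_0 = Z,  H_1 = Z,  H_2 = 0,  H_3 = 0.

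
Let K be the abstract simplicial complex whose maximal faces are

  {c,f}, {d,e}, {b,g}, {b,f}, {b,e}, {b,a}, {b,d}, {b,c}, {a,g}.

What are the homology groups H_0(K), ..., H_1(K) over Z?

H_0 ≅ Z,  H_1 ≅ Z^3.

Order the vertices as a < b < c < d < e < f < g. Listing each simplex with vertices in this order, K has dimension 1 with simplices:

  0-simplices (7): a, b, c, d, e, f, g
  1-simplices (9): ab, ag, bc, bd, be, bf, bg, cf, de

so the chain groups are C_0 ≅ Z^7, C_1 ≅ Z^9.

∂_1: C_1 → C_0 sends each edge [p,q] (with p < q) to q − p. For instance
  ∂bd = d − b.
The resulting 7×9 matrix has rank 6, and its Smith normal form has invariant factors (1,1,1,1,1,1).

Computing H_k = (kernel of ∂_k) / (image of ∂_{k+1}):

  H_0: rank C_0 − rank ∂_1 = 7 − 6 = 1, and the invariant factors of ∂_1 are all 1, so H_0 ≅ Z.
  H_1: rank ker ∂_1 − rank ∂_2 = (9 − 6) − 0 = 3, and there is no ∂_2, so H_1 ≅ Z^3.

(K is a triangulation of a wedge of 3 circles.)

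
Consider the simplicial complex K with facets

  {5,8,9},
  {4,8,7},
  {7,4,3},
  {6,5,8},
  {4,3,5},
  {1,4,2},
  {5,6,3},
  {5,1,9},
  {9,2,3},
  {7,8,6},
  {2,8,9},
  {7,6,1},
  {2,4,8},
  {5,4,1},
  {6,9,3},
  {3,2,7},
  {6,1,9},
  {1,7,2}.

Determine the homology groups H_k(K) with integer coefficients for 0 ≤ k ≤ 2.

Fix the vertex order 1 < 2 < 3 < 4 < 5 < 6 < 7 < 8 < 9 and write every simplex with vertices in increasing order. Then dim K = 2 and the simplices of K are:

  0-simplices (9): [1], [2], [3], [4], [5], [6], [7], [8], [9]
  1-simplices (27): (27 of them)
  2-simplices (18): [1,2,4], [1,2,7], [1,4,5], [1,5,9], [1,6,7], [1,6,9], [2,3,7], [2,3,9], [2,4,8], [2,8,9], [3,4,5], [3,4,7], [3,5,6], [3,6,9], [4,7,8], [5,6,8], [5,8,9], [6,7,8]

Hence C_0 ≅ Z^9, C_1 ≅ Z^27, C_2 ≅ Z^18.

Boundary ∂_1: C_1 → C_0 sends each edge [p,q] (with p < q) to q − p.
As a 9×27 matrix over Z this has rank 8, with invariant factors (1,1,1,1,1,1,1,1).

The boundary map ∂_2: C_2 → C_1 acts by ∂[p,q,r] = [q,r] − [p,r] + [p,q]. For instance
  ∂[1,5,9] = [5,9] − [1,9] + [1,5],
  ∂[1,6,7] = [6,7] − [1,7] + [1,6].
The 27×18 boundary matrix has rank 18 and Smith normal form diag(1,1,1,1,1,1,1,1,1,1,1,1,1,1,1,1,1,2).

Reading off H_k = ker ∂_k / im ∂_{k+1}:

  H_0: rank C_0 − rank ∂_1 = 9 − 8 = 1, and the invariant factors of ∂_1 are all 1, so H_0 = Z.
  H_1: rank ker ∂_1 − rank ∂_2 = (27 − 8) − 18 = 1, and ∂_2 has invariant factor 2 > 1, so H_1 = Z ⊕ Z/2Z.
  H_2: rank ker ∂_2 − rank ∂_3 = (18 − 18) − 0 = 0, and there is no ∂_3, so H_2 = 0.

(K is a triangulation of the Klein bottle.)

H_0 ≅ Z,  H_1 ≅ Z ⊕ Z/2Z,  H_2 = 0.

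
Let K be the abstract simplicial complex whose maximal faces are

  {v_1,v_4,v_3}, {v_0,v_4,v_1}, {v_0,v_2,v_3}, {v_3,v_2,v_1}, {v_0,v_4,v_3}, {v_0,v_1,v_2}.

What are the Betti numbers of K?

Take the total order v_0 < v_1 < v_2 < v_3 < v_4 on the vertex set. Then K (dimension 2) consists of the simplices:

  0-simplices (5): [v_0], [v_1], [v_2], [v_3], [v_4]
  1-simplices (9): [v_0,v_1], [v_0,v_2], [v_0,v_3], [v_0,v_4], [v_1,v_2], [v_1,v_3], [v_1,v_4], [v_2,v_3], [v_3,v_4]
  2-simplices (6): [v_0,v_1,v_2], [v_0,v_1,v_4], [v_0,v_2,v_3], [v_0,v_3,v_4], [v_1,v_2,v_3], [v_1,v_3,v_4]

giving chain groups C_0 ≅ Z^5, C_1 ≅ Z^9, C_2 ≅ Z^6.

Boundary ∂_1: C_1 → C_0 is given by ∂[p,q] = [q] − [p]. For instance
  ∂[v_0,v_4] = [v_4] − [v_0].
As a 5×9 matrix over Z this has rank 4, with invariant factors (1,1,1,1).

Boundary ∂_2: C_2 → C_1 acts by ∂[p,q,r] = [q,r] − [p,r] + [p,q]. For instance
  ∂[v_1,v_3,v_4] = [v_3,v_4] − [v_1,v_4] + [v_1,v_3],
  ∂[v_0,v_1,v_2] = [v_1,v_2] − [v_0,v_2] + [v_0,v_1].
The resulting 9×6 matrix has rank 5, and its Smith normal form has invariant factors (1,1,1,1,1).

Reading off H_k = ker ∂_k / im ∂_{k+1}:

  H_0: rank C_0 − rank ∂_1 = 5 − 4 = 1, and the invariant factors of ∂_1 are all 1, so H_0 = Z.
  H_1: rank ker ∂_1 − rank ∂_2 = (9 − 4) − 5 = 0, and the invariant factors of ∂_2 are all 1, so H_1 = 0.
  H_2: rank ker ∂_2 − rank ∂_3 = (6 − 5) − 0 = 1, and there is no ∂_3, so H_2 = Z.

Hence the Betti numbers are b_0 = 1, b_1 = 0, b_2 = 1.

b_0 = 1, b_1 = 0, b_2 = 1.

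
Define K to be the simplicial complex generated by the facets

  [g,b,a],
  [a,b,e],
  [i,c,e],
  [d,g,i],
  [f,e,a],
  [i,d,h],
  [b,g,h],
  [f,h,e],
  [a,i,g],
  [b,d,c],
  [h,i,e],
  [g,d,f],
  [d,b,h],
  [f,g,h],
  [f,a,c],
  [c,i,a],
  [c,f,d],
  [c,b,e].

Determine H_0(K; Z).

Take the total order a < b < c < d < e < f < g < h < i on the vertex set. Then K (dimension 2) consists of the simplices:

  0-simplices (9): a, b, c, d, e, f, g, h, i
  1-simplices (27): ab, ac, ae, af, ag, ai, bc, bd, be, bg, bh, cd, ce, cf, ci, df, dg, dh, di, ef, eh, ei, fg, fh, gh, gi, hi
  2-simplices (18): abe, abg, acf, aci, aef, agi, bcd, bce, bdh, bgh, cdf, cei, dfg, dgi, dhi, efh, ehi, fgh

giving chain groups C_0 ≅ Z^9, C_1 ≅ Z^27, C_2 ≅ Z^18.

The boundary map ∂_1: C_1 → C_0 is given by ∂[p,q] = [q] − [p]. For instance
  ∂bh = h − b.
The 9×27 boundary matrix has rank 8 and Smith normal form diag(1,1,1,1,1,1,1,1).

Boundary ∂_2: C_2 → C_1 maps a triangle to the signed sum of its edges. For instance
  ∂acf = cf − af + ac,
  ∂fgh = gh − fh + fg.
The resulting 27×18 matrix has rank 18, and its Smith normal form has invariant factors (1,1,1,1,1,1,1,1,1,1,1,1,1,1,1,1,1,2).

Now H_k = ker ∂_k / im ∂_{k+1}, so:

  H_0: rank C_0 − rank ∂_1 = 9 − 8 = 1, and the invariant factors of ∂_1 are all 1, so H_0 ≅ Z.

H_0 ≅ Z.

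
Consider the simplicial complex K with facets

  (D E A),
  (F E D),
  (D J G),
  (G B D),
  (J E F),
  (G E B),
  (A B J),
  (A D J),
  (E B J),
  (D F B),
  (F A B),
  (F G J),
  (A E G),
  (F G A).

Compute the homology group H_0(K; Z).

H_0 = Z.

K has 7 vertices, 21 edges, 14 triangles.
rank ∂_0 = 0, rank ∂_1 = 6 ⇒ b_0 = 7 − 0 − 6 = 1; all invariant factors of ∂_1 are 1 so no torsion. So H_0 ≅ Z.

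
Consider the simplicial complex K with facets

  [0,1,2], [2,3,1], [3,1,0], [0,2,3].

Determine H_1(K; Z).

K has 4 vertices, 6 edges, 4 triangles.
rank ∂_1 = 3, rank ∂_2 = 3 ⇒ b_1 = 6 − 3 − 3 = 0; all invariant factors of ∂_2 are 1 so no torsion. So H_1 = 0.

H_1 = 0.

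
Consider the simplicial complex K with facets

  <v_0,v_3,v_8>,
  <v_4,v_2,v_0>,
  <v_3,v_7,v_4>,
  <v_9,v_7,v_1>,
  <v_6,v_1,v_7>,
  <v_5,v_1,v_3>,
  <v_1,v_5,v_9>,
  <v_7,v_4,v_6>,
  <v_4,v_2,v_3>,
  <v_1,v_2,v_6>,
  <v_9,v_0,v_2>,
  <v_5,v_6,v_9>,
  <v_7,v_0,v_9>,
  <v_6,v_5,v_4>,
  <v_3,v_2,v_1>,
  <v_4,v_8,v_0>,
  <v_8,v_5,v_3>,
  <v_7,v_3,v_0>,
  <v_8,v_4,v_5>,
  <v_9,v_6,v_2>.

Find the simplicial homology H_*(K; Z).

We work with the vertex ordering v_0 < v_1 < v_2 < v_3 < v_4 < v_5 < v_6 < v_7 < v_8 < v_9. The simplices of K, each written with vertices in increasing order, are:

  0-simplices (10): [v_0], [v_1], [v_2], [v_3], [v_4], [v_5], [v_6], [v_7], [v_8], [v_9]
  1-simplices (30): (30 of them)
  2-simplices (20): (20 of them)

giving chain groups C_0 ≅ Z^10, C_1 ≅ Z^30, C_2 ≅ Z^20.

∂_1: C_1 → C_0 sends each edge [p,q] (with p < q) to q − p. For instance
  ∂[v_0,v_8] = [v_8] − [v_0].
The resulting 10×30 matrix has rank 9, and its Smith normal form has invariant factors (1,1,1,1,1,1,1,1,1).

The boundary map ∂_2: C_2 → C_1 maps a triangle to the signed sum of its edges. For instance
  ∂[v_5,v_6,v_9] = [v_6,v_9] − [v_5,v_9] + [v_5,v_6],
  ∂[v_0,v_2,v_9] = [v_2,v_9] − [v_0,v_9] + [v_0,v_2].
The 30×20 boundary matrix has rank 20 and Smith normal form diag(1,1,1,1,1,1,1,1,1,1,1,1,1,1,1,1,1,1,1,2).

Computing H_k = (kernel of ∂_k) / (image of ∂_{k+1}):

  H_0: rank C_0 − rank ∂_1 = 10 − 9 = 1, and the invariant factors of ∂_1 are all 1, so H_0 = Z.
  H_1: rank ker ∂_1 − rank ∂_2 = (30 − 9) − 20 = 1, and ∂_2 has invariant factor 2 > 1, so H_1 = Z ⊕ Z_2.
  H_2: rank ker ∂_2 − rank ∂_3 = (20 − 20) − 0 = 0, and there is no ∂_3, so H_2 = 0.

H_0 ≅ Z,  H_1 ≅ Z ⊕ Z_2,  H_2 = 0.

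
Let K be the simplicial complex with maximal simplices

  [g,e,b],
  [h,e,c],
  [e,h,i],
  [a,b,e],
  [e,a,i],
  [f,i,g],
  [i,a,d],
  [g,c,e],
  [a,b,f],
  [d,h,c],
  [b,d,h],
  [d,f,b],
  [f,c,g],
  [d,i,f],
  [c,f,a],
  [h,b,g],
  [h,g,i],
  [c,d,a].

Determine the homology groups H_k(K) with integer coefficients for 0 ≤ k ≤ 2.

Take the total order a < b < c < d < e < f < g < h < i on the vertex set. Then K (dimension 2) consists of the simplices:

  0-simplices (9): a, b, c, d, e, f, g, h, i
  1-simplices (27): ab, ac, ad, ae, af, ai, bd, be, bf, bg, bh, cd, ce, cf, cg, ch, df, dh, di, eg, eh, ei, fg, fi, gh, gi, hi
  2-simplices (18): abe, abf, acd, acf, adi, aei, bdf, bdh, beg, bgh, cdh, ceg, ceh, cfg, dfi, ehi, fgi, ghi

Hence C_0 ≅ Z^9, C_1 ≅ Z^27, C_2 ≅ Z^18.

Boundary ∂_1: C_1 → C_0 sends each edge [p,q] (with p < q) to q − p. For instance
  ∂af = f − a.
This gives a 9×27 integer matrix of rank 8; reducing to Smith normal form yields diagonal entries (1,1,1,1,1,1,1,1).

∂_2: C_2 → C_1 acts by ∂[p,q,r] = [q,r] − [p,r] + [p,q]. For instance
  ∂abf = bf − af + ab,
  ∂ehi = hi − ei + eh.
This gives a 27×18 integer matrix of rank 18; reducing to Smith normal form yields diagonal entries (1,1,1,1,1,1,1,1,1,1,1,1,1,1,1,1,1,2).

Now H_k = ker ∂_k / im ∂_{k+1}, so:

  H_0: rank C_0 − rank ∂_1 = 9 − 8 = 1, and the invariant factors of ∂_1 are all 1, so H_0 ≅ Z.
  H_1: rank ker ∂_1 − rank ∂_2 = (27 − 8) − 18 = 1, and ∂_2 has invariant factor 2 > 1, so H_1 ≅ Z × Z/2.
  H_2: rank ker ∂_2 − rank ∂_3 = (18 − 18) − 0 = 0, and there is no ∂_3, so H_2 ≅ 0.

As a check, the Euler characteristic is 9 − 27 + 18 = 0, which agrees with 1 − 1 + 0 = 0.

H_0 = Z,  H_1 = Z × Z/2,  H_2 = 0.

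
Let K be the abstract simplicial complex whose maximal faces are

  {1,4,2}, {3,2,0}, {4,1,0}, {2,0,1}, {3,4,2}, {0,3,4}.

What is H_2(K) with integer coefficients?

Take the total order 0 < 1 < 2 < 3 < 4 on the vertex set. Then K (dimension 2) consists of the simplices:

  0-simplices (5): [0], [1], [2], [3], [4]
  1-simplices (9): [0,1], [0,2], [0,3], [0,4], [1,2], [1,4], [2,3], [2,4], [3,4]
  2-simplices (6): [0,1,2], [0,1,4], [0,2,3], [0,3,4], [1,2,4], [2,3,4]

so the chain groups are C_0 ≅ Z^5, C_1 ≅ Z^9, C_2 ≅ Z^6.

The boundary map ∂_1: C_1 → C_0 is given by ∂[p,q] = [q] − [p]. For instance
  ∂[1,2] = [2] − [1].
This gives a 5×9 integer matrix of rank 4; reducing to Smith normal form yields diagonal entries (1,1,1,1).

The boundary map ∂_2: C_2 → C_1 sends each 2-simplex [p,q,r] to [q,r] − [p,r] + [p,q]. For instance
  ∂[0,1,4] = [1,4] − [0,4] + [0,1],
  ∂[1,2,4] = [2,4] − [1,4] + [1,2].
The 9×6 boundary matrix has rank 5 and Smith normal form diag(1,1,1,1,1).

From H_k ≅ ker(∂_k) / im(∂_{k+1}) we obtain:

  H_2: rank ker ∂_2 − rank ∂_3 = (6 − 5) − 0 = 1, and there is no ∂_3, so H_2 = Z.

H_2 ≅ Z.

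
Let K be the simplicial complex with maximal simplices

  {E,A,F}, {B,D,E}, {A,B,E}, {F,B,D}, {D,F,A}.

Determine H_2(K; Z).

H_2 = 0.

Take the total order A < B < D < E < F on the vertex set. Then K (dimension 2) consists of the simplices:

  0-simplices (5): A, B, D, E, F
  1-simplices (10): AB, AD, AE, AF, BD, BE, BF, DE, DF, EF
  2-simplices (5): ABE, ADF, AEF, BDE, BDF

giving chain groups C_0 ≅ Z^5, C_1 ≅ Z^10, C_2 ≅ Z^5.

The boundary map ∂_1: C_1 → C_0 is given by ∂[p,q] = [q] − [p]. For instance
  ∂DE = E − D.
The resulting 5×10 matrix has rank 4, and its Smith normal form has invariant factors (1,1,1,1).

Boundary ∂_2: C_2 → C_1 maps a triangle to the signed sum of its edges. For instance
  ∂BDE = DE − BE + BD,
  ∂BDF = DF − BF + BD.
The 10×5 boundary matrix has rank 5 and Smith normal form diag(1,1,1,1,1).

Computing H_k = (kernel of ∂_k) / (image of ∂_{k+1}):

  H_2: rank ker ∂_2 − rank ∂_3 = (5 − 5) − 0 = 0, and there is no ∂_3, so H_2 ≅ 0.

(K is a triangulation of the Möbius band.)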